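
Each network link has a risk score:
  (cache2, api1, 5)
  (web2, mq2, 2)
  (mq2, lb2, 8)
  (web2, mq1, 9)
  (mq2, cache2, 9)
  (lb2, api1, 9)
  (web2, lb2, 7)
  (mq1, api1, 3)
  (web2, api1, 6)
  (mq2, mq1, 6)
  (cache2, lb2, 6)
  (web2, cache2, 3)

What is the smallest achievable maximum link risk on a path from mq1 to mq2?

5

Comparing a few candidate routes:
mq1 → mq2: max(6) = 6
mq1 → api1 → web2 → mq2: max(3, 6, 2) = 6
mq1 → api1 → cache2 → lb2 → web2 → mq2: max(3, 5, 6, 7, 2) = 7
mq1 → api1 → cache2 → web2 → mq2: max(3, 5, 3, 2) = 5
Best route has worst link 5.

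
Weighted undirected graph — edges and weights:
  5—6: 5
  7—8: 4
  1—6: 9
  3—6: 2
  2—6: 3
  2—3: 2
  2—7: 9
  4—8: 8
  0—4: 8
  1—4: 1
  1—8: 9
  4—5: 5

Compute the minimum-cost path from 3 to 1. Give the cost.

Checking several routes:
3 - 2 - 6 - 5 - 4 - 1: 2 + 3 + 5 + 5 + 1 = 16
3 - 2 - 6 - 1: 2 + 3 + 9 = 14
3 - 2 - 7 - 8 - 1: 2 + 9 + 4 + 9 = 24
3 - 2 - 7 - 8 - 4 - 1: 2 + 9 + 4 + 8 + 1 = 24
3 - 6 - 1: 2 + 9 = 11
3 - 6 - 5 - 4 - 1: 2 + 5 + 5 + 1 = 13
Best route has total 11.

11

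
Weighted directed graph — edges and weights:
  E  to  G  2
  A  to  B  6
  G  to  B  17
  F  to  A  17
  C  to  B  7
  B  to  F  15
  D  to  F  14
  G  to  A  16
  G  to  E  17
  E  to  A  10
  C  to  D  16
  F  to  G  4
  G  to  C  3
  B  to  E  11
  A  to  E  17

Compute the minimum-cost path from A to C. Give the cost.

Candidate routes:
A→E→G→C: 17 + 2 + 3 = 22
A→B→F→G→C: 6 + 15 + 4 + 3 = 28
A→B→E→G→C: 6 + 11 + 2 + 3 = 22
The minimum is 22.

22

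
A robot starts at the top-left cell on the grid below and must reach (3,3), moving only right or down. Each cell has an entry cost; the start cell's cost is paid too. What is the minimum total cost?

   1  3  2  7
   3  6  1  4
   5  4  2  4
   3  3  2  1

12

Path (0,0) → (0,1) → (0,2) → (1,2) → (2,2) → (3,2) → (3,3): 1 + 3 + 2 + 1 + 2 + 2 + 1 = 12.
For comparison, the top-then-right route costs 22.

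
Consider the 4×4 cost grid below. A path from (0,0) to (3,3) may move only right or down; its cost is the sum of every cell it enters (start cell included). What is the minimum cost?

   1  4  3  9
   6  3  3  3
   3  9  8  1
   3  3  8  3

Cheapest: r0c0 r0c1 r0c2 r1c2 r1c3 r2c3 r3c3
  1 + 4 + 3 + 3 + 3 + 1 + 3 = 18
(Top row then right column would cost 24.)

18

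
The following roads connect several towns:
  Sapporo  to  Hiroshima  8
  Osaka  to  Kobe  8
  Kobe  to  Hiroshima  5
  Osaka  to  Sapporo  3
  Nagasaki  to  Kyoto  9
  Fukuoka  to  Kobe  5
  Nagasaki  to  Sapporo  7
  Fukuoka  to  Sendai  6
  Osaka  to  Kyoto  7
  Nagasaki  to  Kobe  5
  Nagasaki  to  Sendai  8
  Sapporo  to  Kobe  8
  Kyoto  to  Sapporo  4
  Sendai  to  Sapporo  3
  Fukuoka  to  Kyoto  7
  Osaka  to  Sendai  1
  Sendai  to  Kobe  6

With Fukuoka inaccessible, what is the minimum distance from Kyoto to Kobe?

Some routes from Kyoto to Kobe avoiding Fukuoka:
Kyoto-Osaka-Sendai-Kobe: 7 + 1 + 6 = 14
Kyoto-Nagasaki-Kobe: 9 + 5 = 14
Kyoto-Sapporo-Osaka-Sendai-Kobe: 4 + 3 + 1 + 6 = 14
Kyoto-Sapporo-Kobe: 4 + 8 = 12
Kyoto-Sapporo-Sendai-Kobe: 4 + 3 + 6 = 13
Kyoto-Osaka-Kobe: 7 + 8 = 15
Shortest: 12.

12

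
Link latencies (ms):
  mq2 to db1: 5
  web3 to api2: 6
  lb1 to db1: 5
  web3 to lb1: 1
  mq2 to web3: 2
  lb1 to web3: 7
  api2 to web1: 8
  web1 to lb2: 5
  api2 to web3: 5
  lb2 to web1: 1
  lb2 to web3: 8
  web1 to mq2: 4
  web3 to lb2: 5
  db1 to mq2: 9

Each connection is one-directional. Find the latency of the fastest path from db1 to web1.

17

Candidate routes:
db1→mq2→web3→api2→web1: 9 + 2 + 6 + 8 = 25
db1→mq2→web3→lb2→web1: 9 + 2 + 5 + 1 = 17
The minimum is 17 ms.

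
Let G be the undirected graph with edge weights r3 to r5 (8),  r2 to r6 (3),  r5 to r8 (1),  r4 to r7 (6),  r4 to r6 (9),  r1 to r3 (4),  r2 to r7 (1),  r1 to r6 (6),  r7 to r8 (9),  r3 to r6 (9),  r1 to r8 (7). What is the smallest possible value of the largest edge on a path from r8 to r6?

7

A few of the r8→r6 routes:
r8-r5-r3-r6: max(1, 8, 9) = 9
r8-r5-r3-r1-r6: max(1, 8, 4, 6) = 8
r8-r7-r2-r6: max(9, 1, 3) = 9
r8-r1-r6: max(7, 6) = 7
Best route has worst link 7.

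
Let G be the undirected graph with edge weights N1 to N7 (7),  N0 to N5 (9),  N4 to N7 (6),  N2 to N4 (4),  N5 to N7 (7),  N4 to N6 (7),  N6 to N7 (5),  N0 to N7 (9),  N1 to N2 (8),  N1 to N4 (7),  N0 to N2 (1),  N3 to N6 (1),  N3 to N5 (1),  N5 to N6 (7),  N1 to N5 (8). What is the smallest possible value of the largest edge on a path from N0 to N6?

A few of the N0→N6 routes:
N0 -> N2 -> N4 -> N1 -> N7 -> N5 -> N6: max(1, 4, 7, 7, 7, 7) = 7
N0 -> N2 -> N4 -> N7 -> N6: max(1, 4, 6, 5) = 6
N0 -> N2 -> N4 -> N7 -> N5 -> N6: max(1, 4, 6, 7, 7) = 7
N0 -> N2 -> N4 -> N1 -> N7 -> N5 -> N3 -> N6: max(1, 4, 7, 7, 7, 1, 1) = 7
N0 -> N2 -> N4 -> N7 -> N5 -> N3 -> N6: max(1, 4, 6, 7, 1, 1) = 7
The minimum achievable maximum is 6.

6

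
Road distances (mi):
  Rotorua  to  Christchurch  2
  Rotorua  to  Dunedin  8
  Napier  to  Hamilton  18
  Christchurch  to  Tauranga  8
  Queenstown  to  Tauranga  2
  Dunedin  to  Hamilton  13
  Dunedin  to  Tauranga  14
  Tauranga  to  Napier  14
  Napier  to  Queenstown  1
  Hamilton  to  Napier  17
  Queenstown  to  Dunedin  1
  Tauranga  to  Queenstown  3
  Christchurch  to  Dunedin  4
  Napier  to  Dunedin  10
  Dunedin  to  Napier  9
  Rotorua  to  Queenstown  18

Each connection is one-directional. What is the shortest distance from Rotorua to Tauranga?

Checking several routes:
Rotorua → Christchurch → Dunedin → Napier → Queenstown → Tauranga: 2 + 4 + 9 + 1 + 2 = 18
Rotorua → Christchurch → Tauranga: 2 + 8 = 10
Rotorua → Christchurch → Dunedin → Tauranga: 2 + 4 + 14 = 20
Rotorua → Queenstown → Tauranga: 18 + 2 = 20
Rotorua → Dunedin → Napier → Queenstown → Tauranga: 8 + 9 + 1 + 2 = 20
Rotorua → Dunedin → Tauranga: 8 + 14 = 22
Shortest: 10 mi.

10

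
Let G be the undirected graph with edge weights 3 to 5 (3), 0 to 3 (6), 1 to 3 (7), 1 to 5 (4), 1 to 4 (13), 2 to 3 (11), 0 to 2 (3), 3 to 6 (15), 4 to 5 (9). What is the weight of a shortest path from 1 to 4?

Paths from 1 to 4:
1-4: 13
1-5-4: 4 + 9 = 13
1-3-5-4: 7 + 3 + 9 = 19
The minimum is 13.

13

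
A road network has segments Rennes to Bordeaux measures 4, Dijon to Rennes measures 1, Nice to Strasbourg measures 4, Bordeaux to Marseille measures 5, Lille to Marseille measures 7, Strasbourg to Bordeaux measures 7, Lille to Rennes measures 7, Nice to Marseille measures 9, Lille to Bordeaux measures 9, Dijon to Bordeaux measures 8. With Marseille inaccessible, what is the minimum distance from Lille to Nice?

20

Paths from Lille to Nice avoiding Marseille:
Lille - Rennes - Dijon - Bordeaux - Strasbourg - Nice: 7 + 1 + 8 + 7 + 4 = 27
Lille - Rennes - Bordeaux - Strasbourg - Nice: 7 + 4 + 7 + 4 = 22
Lille - Bordeaux - Strasbourg - Nice: 9 + 7 + 4 = 20
The minimum is 20.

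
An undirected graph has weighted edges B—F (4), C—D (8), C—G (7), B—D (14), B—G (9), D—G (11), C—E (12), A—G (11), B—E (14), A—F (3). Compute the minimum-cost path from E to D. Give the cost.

Some routes from E to D:
E-C-G-D: 12 + 7 + 11 = 30
E-C-D: 12 + 8 = 20
E-B-G-C-D: 14 + 9 + 7 + 8 = 38
E-B-G-D: 14 + 9 + 11 = 34
E-B-D: 14 + 14 = 28
Shortest: 20.

20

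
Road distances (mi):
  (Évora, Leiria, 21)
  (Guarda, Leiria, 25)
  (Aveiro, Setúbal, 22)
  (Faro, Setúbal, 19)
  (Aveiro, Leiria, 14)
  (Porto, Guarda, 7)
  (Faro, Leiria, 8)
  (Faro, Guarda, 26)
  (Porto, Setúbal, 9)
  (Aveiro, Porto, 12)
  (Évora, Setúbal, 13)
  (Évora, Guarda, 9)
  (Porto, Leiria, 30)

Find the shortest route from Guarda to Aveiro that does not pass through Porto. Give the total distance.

Comparing a few candidate routes:
Guarda -> Leiria -> Aveiro: 25 + 14 = 39
Guarda -> Évora -> Leiria -> Aveiro: 9 + 21 + 14 = 44
Guarda -> Évora -> Setúbal -> Aveiro: 9 + 13 + 22 = 44
Best route has total 39 mi.

39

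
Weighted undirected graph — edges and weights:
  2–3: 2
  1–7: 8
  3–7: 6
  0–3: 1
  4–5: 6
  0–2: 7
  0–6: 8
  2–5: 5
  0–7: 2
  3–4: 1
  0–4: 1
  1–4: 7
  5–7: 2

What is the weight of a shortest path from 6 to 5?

12

Some routes from 6 to 5:
6 -> 0 -> 7 -> 5: 8 + 2 + 2 = 12
6 -> 0 -> 3 -> 2 -> 5: 8 + 1 + 2 + 5 = 16
6 -> 0 -> 4 -> 5: 8 + 1 + 6 = 15
6 -> 0 -> 3 -> 4 -> 5: 8 + 1 + 1 + 6 = 16
The minimum is 12.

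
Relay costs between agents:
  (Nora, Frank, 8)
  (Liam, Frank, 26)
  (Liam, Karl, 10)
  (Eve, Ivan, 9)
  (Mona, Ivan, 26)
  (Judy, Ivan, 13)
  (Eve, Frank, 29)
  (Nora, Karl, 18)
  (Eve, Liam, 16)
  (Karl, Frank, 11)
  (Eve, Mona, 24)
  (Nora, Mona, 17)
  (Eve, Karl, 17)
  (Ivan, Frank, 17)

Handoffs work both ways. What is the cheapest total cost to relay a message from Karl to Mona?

35

A few of the Karl→Mona routes:
Karl-Eve-Mona: 17 + 24 = 41
Karl-Frank-Nora-Mona: 11 + 8 + 17 = 36
Karl-Nora-Mona: 18 + 17 = 35
Karl-Liam-Eve-Mona: 10 + 16 + 24 = 50
Best route has total 35.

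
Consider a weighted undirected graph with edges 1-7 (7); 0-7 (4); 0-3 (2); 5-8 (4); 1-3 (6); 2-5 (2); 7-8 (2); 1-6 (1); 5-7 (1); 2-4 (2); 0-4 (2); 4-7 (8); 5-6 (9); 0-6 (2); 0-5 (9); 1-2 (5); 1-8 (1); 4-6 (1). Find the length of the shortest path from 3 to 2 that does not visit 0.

A few of the 3→2 routes:
3 - 1 - 6 - 5 - 2: 6 + 1 + 9 + 2 = 18
3 - 1 - 7 - 5 - 2: 6 + 7 + 1 + 2 = 16
3 - 1 - 2: 6 + 5 = 11
3 - 1 - 8 - 5 - 2: 6 + 1 + 4 + 2 = 13
3 - 1 - 6 - 4 - 2: 6 + 1 + 1 + 2 = 10
3 - 1 - 8 - 7 - 5 - 2: 6 + 1 + 2 + 1 + 2 = 12
The minimum is 10.

10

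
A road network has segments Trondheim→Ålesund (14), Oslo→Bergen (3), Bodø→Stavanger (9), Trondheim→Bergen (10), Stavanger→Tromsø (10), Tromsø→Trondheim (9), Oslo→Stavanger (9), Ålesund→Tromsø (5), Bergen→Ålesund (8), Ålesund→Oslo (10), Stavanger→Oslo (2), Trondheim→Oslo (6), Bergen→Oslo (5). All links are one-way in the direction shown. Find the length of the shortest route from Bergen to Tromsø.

Candidate routes:
Bergen→Oslo→Stavanger→Tromsø: 5 + 9 + 10 = 24
Bergen→Ålesund→Oslo→Stavanger→Tromsø: 8 + 10 + 9 + 10 = 37
Bergen→Ålesund→Tromsø: 8 + 5 = 13
The minimum is 13 km.

13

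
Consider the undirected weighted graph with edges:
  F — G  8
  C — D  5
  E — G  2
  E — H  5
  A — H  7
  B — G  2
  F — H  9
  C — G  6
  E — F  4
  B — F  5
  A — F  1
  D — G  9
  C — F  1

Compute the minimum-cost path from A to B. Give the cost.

Comparing a few candidate routes:
A→F→G→B: 1 + 8 + 2 = 11
A→F→B: 1 + 5 = 6
A→F→C→G→B: 1 + 1 + 6 + 2 = 10
A→H→E→G→B: 7 + 5 + 2 + 2 = 16
A→F→E→G→B: 1 + 4 + 2 + 2 = 9
The minimum is 6.

6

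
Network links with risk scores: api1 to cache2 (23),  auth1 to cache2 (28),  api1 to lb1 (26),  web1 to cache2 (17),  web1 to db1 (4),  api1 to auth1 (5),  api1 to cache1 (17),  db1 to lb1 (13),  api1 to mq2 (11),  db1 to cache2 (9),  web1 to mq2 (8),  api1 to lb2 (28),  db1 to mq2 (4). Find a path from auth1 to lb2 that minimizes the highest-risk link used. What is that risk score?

Some routes from auth1 to lb2:
auth1→cache2→db1→lb1→api1→lb2: max(28, 9, 13, 26, 28) = 28
auth1→cache2→db1→mq2→api1→lb2: max(28, 9, 4, 11, 28) = 28
auth1→cache2→db1→web1→mq2→api1→lb2: max(28, 9, 4, 8, 11, 28) = 28
Smallest bottleneck: 28.

28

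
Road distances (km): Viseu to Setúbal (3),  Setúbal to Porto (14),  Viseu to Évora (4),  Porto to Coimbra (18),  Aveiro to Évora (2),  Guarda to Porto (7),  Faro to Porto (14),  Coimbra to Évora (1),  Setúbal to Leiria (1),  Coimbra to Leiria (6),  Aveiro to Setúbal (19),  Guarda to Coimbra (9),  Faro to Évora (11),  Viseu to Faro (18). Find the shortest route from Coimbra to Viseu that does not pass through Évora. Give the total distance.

Checking several routes:
Coimbra-Guarda-Porto-Setúbal-Viseu: 9 + 7 + 14 + 3 = 33
Coimbra-Leiria-Setúbal-Viseu: 6 + 1 + 3 = 10
Coimbra-Porto-Setúbal-Viseu: 18 + 14 + 3 = 35
Best route has total 10 km.

10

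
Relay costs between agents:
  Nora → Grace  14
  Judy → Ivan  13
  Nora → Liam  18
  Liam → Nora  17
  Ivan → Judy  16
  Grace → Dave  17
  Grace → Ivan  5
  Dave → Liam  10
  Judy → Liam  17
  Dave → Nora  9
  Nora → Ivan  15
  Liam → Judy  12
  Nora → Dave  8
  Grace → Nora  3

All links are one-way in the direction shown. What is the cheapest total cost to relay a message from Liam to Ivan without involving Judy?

32

Routes from Liam to Ivan avoiding Judy:
Liam → Nora → Ivan: 17 + 15 = 32
Liam → Nora → Grace → Ivan: 17 + 14 + 5 = 36
Best route has total 32.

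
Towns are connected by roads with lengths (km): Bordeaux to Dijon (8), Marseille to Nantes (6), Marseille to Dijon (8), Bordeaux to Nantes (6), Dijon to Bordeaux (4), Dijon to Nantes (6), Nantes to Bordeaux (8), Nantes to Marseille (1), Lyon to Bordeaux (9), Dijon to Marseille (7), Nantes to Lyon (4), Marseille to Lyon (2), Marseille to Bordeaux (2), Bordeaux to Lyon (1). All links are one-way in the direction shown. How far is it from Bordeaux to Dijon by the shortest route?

Paths from Bordeaux to Dijon:
Bordeaux → Dijon: 8
Bordeaux → Nantes → Marseille → Dijon: 6 + 1 + 8 = 15
Shortest: 8 km.

8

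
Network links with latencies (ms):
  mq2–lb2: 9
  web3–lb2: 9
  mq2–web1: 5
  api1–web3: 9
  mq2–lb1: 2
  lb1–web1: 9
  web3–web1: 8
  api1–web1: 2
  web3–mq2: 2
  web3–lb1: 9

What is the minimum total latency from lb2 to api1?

Checking several routes:
lb2 -> web3 -> mq2 -> web1 -> api1: 9 + 2 + 5 + 2 = 18
lb2 -> web3 -> web1 -> api1: 9 + 8 + 2 = 19
lb2 -> mq2 -> web3 -> api1: 9 + 2 + 9 = 20
lb2 -> web3 -> api1: 9 + 9 = 18
lb2 -> mq2 -> web3 -> web1 -> api1: 9 + 2 + 8 + 2 = 21
lb2 -> mq2 -> web1 -> api1: 9 + 5 + 2 = 16
The minimum is 16 ms.

16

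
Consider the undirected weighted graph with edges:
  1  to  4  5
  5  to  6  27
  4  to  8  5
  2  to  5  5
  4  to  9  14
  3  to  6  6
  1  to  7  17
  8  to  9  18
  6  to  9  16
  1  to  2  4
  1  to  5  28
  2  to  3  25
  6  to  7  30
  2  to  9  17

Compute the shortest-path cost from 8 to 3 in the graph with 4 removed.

Checking several routes:
8-9-6-3: 18 + 16 + 6 = 40
8-9-6-5-2-3: 18 + 16 + 27 + 5 + 25 = 91
8-9-2-5-6-3: 18 + 17 + 5 + 27 + 6 = 73
8-9-2-1-5-6-3: 18 + 17 + 4 + 28 + 27 + 6 = 100
8-9-2-3: 18 + 17 + 25 = 60
8-9-2-1-7-6-3: 18 + 17 + 4 + 17 + 30 + 6 = 92
The minimum is 40.

40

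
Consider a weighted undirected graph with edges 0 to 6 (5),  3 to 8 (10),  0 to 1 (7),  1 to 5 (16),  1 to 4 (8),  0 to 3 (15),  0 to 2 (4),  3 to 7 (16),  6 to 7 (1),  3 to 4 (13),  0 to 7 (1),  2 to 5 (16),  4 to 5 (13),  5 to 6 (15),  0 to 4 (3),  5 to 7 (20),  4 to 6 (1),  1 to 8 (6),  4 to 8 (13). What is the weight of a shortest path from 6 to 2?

Comparing a few candidate routes:
6→7→0→2: 1 + 1 + 4 = 6
6→4→1→0→2: 1 + 8 + 7 + 4 = 20
6→0→2: 5 + 4 = 9
6→4→0→2: 1 + 3 + 4 = 8
Shortest: 6.

6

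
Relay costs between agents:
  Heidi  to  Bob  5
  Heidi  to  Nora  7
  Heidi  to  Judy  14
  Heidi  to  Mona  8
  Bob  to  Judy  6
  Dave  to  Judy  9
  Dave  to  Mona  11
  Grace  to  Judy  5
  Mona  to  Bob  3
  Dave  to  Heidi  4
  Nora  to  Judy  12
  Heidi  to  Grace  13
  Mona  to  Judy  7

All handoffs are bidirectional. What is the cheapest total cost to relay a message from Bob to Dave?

Checking several routes:
Bob -> Judy -> Dave: 6 + 9 = 15
Bob -> Mona -> Heidi -> Dave: 3 + 8 + 4 = 15
Bob -> Heidi -> Mona -> Dave: 5 + 8 + 11 = 24
Bob -> Mona -> Dave: 3 + 11 = 14
Bob -> Mona -> Judy -> Dave: 3 + 7 + 9 = 19
Bob -> Heidi -> Dave: 5 + 4 = 9
The minimum is 9.

9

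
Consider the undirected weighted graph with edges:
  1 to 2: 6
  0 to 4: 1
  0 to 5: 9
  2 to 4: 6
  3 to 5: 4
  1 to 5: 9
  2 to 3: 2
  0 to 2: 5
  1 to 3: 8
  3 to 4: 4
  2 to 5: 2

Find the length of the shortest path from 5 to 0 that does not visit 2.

9

Routes from 5 to 0 avoiding 2:
5 -> 3 -> 4 -> 0: 4 + 4 + 1 = 9
5 -> 0: 9
5 -> 1 -> 3 -> 4 -> 0: 9 + 8 + 4 + 1 = 22
Shortest: 9.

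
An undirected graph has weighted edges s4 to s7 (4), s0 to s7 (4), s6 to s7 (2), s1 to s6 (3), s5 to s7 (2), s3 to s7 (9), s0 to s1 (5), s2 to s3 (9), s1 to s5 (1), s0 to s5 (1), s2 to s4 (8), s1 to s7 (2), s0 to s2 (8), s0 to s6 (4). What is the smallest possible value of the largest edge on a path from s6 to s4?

Some routes from s6 to s4:
s6 -> s7 -> s4: max(2, 4) = 4
s6 -> s0 -> s5 -> s7 -> s4: max(4, 1, 2, 4) = 4
s6 -> s0 -> s5 -> s1 -> s7 -> s4: max(4, 1, 1, 2, 4) = 4
s6 -> s0 -> s7 -> s4: max(4, 4, 4) = 4
Smallest bottleneck: 4.

4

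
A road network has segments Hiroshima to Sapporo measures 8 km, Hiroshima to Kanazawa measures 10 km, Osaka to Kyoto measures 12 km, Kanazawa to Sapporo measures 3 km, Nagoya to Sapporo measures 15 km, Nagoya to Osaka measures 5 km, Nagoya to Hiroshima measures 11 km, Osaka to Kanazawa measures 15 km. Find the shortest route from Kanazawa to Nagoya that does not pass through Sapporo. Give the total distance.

20

Candidate routes:
Kanazawa → Osaka → Nagoya: 15 + 5 = 20
Kanazawa → Hiroshima → Nagoya: 10 + 11 = 21
The minimum is 20 km.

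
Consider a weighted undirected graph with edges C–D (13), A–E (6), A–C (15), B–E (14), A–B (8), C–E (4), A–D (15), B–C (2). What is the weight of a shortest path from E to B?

Some routes from E to B:
E-B: 14
E-A-B: 6 + 8 = 14
E-C-B: 4 + 2 = 6
Best route has total 6.

6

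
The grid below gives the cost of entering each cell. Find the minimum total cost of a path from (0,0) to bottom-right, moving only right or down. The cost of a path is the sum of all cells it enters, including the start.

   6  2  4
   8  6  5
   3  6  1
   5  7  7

Take (0,0)→(0,1)→(0,2)→(1,2)→(2,2)→(3,2) for a total of 6 + 2 + 4 + 5 + 1 + 7 = 25.

25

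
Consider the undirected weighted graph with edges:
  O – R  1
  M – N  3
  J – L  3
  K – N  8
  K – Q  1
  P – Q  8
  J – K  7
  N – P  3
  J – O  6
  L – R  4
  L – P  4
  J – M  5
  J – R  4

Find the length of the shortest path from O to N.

12

Checking several routes:
O → R → L → P → N: 1 + 4 + 4 + 3 = 12
O → R → J → M → N: 1 + 4 + 5 + 3 = 13
O → R → J → L → P → N: 1 + 4 + 3 + 4 + 3 = 15
O → J → M → N: 6 + 5 + 3 = 14
O → R → L → J → M → N: 1 + 4 + 3 + 5 + 3 = 16
The minimum is 12.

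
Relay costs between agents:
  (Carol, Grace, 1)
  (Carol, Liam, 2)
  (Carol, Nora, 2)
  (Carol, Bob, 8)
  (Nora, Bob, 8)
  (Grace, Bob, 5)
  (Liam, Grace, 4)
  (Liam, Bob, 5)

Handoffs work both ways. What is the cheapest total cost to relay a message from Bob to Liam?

5

A few of the Bob→Liam routes:
Bob→Grace→Carol→Liam: 5 + 1 + 2 = 8
Bob→Liam: 5
Bob→Grace→Liam: 5 + 4 = 9
Shortest: 5.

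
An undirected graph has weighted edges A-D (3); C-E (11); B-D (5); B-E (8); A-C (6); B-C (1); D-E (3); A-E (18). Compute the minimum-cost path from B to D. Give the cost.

5

Comparing a few candidate routes:
B → E → D: 8 + 3 = 11
B → C → A → D: 1 + 6 + 3 = 10
B → C → A → E → D: 1 + 6 + 18 + 3 = 28
B → C → E → D: 1 + 11 + 3 = 15
B → D: 5
B → E → C → A → D: 8 + 11 + 6 + 3 = 28
The minimum is 5.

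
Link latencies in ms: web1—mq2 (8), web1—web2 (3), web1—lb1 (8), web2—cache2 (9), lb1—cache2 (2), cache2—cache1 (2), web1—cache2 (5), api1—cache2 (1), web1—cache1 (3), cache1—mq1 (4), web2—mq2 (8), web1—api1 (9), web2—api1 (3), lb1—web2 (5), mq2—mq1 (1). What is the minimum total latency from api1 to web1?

6

Some routes from api1 to web1:
api1 → cache2 → web1: 1 + 5 = 6
api1 → cache2 → lb1 → web1: 1 + 2 + 8 = 11
api1 → cache2 → cache1 → web1: 1 + 2 + 3 = 6
api1 → cache2 → lb1 → web2 → web1: 1 + 2 + 5 + 3 = 11
api1 → web1: 9
api1 → web2 → web1: 3 + 3 = 6
Shortest: 6 ms.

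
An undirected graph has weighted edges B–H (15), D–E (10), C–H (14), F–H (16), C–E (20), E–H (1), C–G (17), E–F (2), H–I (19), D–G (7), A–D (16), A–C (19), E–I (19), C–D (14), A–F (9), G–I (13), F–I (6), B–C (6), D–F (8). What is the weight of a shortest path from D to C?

14

Comparing a few candidate routes:
D - E - C: 10 + 20 = 30
D - C: 14
D - G - C: 7 + 17 = 24
D - F - E - H - C: 8 + 2 + 1 + 14 = 25
D - E - H - C: 10 + 1 + 14 = 25
The minimum is 14.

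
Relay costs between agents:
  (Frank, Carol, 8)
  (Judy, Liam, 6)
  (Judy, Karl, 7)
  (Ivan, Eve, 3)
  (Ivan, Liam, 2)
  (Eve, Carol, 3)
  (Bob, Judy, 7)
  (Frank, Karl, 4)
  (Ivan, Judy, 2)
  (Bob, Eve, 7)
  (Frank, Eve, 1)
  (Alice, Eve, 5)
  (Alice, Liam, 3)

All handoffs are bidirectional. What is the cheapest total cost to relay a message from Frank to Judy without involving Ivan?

11

Routes from Frank to Judy avoiding Ivan:
Frank → Eve → Bob → Judy: 1 + 7 + 7 = 15
Frank → Carol → Eve → Bob → Judy: 8 + 3 + 7 + 7 = 25
Frank → Karl → Judy: 4 + 7 = 11
Frank → Eve → Alice → Liam → Judy: 1 + 5 + 3 + 6 = 15
Frank → Carol → Eve → Alice → Liam → Judy: 8 + 3 + 5 + 3 + 6 = 25
The minimum is 11.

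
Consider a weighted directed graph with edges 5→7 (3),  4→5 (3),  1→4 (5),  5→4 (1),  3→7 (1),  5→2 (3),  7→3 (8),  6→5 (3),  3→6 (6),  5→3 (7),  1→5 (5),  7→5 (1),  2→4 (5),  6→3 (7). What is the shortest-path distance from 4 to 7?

Paths from 4 to 7:
4 → 5 → 7: 3 + 3 = 6
4 → 5 → 3 → 7: 3 + 7 + 1 = 11
The minimum is 6.

6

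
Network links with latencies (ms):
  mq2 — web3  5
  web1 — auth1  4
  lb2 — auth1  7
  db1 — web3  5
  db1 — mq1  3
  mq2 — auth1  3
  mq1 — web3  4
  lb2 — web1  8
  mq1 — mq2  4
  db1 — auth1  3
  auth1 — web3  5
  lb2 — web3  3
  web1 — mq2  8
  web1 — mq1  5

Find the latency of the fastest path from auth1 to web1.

A few of the auth1→web1 routes:
auth1 → mq2 → web1: 3 + 8 = 11
auth1 → web1: 4
auth1 → db1 → mq1 → web1: 3 + 3 + 5 = 11
Shortest: 4 ms.

4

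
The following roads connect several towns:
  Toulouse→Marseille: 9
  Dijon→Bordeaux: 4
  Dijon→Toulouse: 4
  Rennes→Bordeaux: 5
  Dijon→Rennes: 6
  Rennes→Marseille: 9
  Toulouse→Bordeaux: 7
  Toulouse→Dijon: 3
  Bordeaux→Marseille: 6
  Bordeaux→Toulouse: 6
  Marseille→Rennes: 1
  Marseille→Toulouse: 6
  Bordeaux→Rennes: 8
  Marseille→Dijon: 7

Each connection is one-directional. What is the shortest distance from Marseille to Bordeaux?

A few of the Marseille→Bordeaux routes:
Marseille -> Toulouse -> Bordeaux: 6 + 7 = 13
Marseille -> Dijon -> Toulouse -> Bordeaux: 7 + 4 + 7 = 18
Marseille -> Toulouse -> Dijon -> Bordeaux: 6 + 3 + 4 = 13
Marseille -> Dijon -> Rennes -> Bordeaux: 7 + 6 + 5 = 18
Marseille -> Dijon -> Bordeaux: 7 + 4 = 11
Marseille -> Rennes -> Bordeaux: 1 + 5 = 6
Best route has total 6.

6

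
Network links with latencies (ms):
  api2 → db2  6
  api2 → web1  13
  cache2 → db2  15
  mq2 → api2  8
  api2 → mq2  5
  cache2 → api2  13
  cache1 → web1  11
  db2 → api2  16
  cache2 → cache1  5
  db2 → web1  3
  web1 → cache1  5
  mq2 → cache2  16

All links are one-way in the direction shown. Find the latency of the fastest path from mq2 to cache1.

21

Comparing a few candidate routes:
mq2 → cache2 → cache1: 16 + 5 = 21
mq2 → api2 → web1 → cache1: 8 + 13 + 5 = 26
mq2 → cache2 → api2 → db2 → web1 → cache1: 16 + 13 + 6 + 3 + 5 = 43
mq2 → cache2 → db2 → web1 → cache1: 16 + 15 + 3 + 5 = 39
mq2 → api2 → db2 → web1 → cache1: 8 + 6 + 3 + 5 = 22
Best route has total 21 ms.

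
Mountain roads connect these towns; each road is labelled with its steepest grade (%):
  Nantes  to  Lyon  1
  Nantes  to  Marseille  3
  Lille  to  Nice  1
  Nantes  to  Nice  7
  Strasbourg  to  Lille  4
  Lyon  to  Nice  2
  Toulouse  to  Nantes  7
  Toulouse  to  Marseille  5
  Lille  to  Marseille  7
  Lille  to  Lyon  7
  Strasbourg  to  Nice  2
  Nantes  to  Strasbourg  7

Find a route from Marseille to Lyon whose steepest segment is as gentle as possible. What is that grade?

3

Checking several routes:
Marseille → Nantes → Lyon: max(3, 1) = 3
Marseille → Nantes → Strasbourg → Lille → Lyon: max(3, 7, 4, 7) = 7
Marseille → Nantes → Strasbourg → Lille → Nice → Lyon: max(3, 7, 4, 1, 2) = 7
Marseille → Nantes → Strasbourg → Nice → Lyon: max(3, 7, 2, 2) = 7
The minimum achievable maximum is 3%.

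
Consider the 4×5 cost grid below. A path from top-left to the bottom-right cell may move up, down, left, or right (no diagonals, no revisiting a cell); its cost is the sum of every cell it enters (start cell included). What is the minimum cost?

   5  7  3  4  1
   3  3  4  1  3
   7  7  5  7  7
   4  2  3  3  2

28

Best path: [0,0]→[1,0]→[1,1]→[1,2]→[1,3]→[1,4]→[2,4]→[3,4]
Cost: 5 + 3 + 3 + 4 + 1 + 3 + 7 + 2 = 28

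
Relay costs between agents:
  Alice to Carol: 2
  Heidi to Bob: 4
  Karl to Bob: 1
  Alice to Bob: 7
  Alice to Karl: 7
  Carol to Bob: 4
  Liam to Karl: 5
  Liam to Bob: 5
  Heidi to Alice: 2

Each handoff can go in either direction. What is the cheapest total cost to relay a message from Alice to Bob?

6

Some routes from Alice to Bob:
Alice -> Carol -> Bob: 2 + 4 = 6
Alice -> Bob: 7
Alice -> Karl -> Bob: 7 + 1 = 8
Alice -> Heidi -> Bob: 2 + 4 = 6
Best route has total 6.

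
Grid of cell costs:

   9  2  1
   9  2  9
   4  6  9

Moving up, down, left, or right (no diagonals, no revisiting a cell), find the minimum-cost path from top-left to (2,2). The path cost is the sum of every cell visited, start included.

28

Take r0c0 -> r0c1 -> r1c1 -> r2c1 -> r2c2 for a total of 9 + 2 + 2 + 6 + 9 = 28.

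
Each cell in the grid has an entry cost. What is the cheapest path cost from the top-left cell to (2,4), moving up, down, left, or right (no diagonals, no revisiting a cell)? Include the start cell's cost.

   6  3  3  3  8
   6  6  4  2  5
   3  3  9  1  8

Best path: (0,0) -> (0,1) -> (0,2) -> (0,3) -> (1,3) -> (2,3) -> (2,4)
Cost: 6 + 3 + 3 + 3 + 2 + 1 + 8 = 26

26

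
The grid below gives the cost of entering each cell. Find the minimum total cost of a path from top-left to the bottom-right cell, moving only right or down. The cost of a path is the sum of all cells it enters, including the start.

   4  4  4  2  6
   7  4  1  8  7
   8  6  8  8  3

Path (0,0) → (0,1) → (0,2) → (0,3) → (0,4) → (1,4) → (2,4): 4 + 4 + 4 + 2 + 6 + 7 + 3 = 30.

30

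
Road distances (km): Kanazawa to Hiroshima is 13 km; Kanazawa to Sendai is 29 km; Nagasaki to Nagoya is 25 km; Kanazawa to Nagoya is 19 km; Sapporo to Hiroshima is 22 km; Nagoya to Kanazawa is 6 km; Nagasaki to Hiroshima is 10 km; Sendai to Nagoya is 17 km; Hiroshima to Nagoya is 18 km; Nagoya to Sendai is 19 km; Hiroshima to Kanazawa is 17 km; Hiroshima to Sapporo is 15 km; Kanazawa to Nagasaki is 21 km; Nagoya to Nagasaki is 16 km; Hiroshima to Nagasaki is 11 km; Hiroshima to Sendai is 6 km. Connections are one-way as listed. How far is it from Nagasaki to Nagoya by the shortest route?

25

Comparing a few candidate routes:
Nagasaki→Nagoya: 25
Nagasaki→Hiroshima→Sendai→Nagoya: 10 + 6 + 17 = 33
Nagasaki→Hiroshima→Nagoya: 10 + 18 = 28
The minimum is 25 km.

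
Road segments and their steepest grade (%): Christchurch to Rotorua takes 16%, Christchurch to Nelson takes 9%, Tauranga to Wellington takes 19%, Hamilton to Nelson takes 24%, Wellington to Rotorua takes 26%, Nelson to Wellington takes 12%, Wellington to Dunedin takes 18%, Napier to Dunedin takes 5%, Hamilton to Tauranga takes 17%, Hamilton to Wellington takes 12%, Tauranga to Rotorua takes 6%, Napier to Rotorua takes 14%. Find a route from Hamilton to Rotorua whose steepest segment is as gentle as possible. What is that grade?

16

Some routes from Hamilton to Rotorua:
Hamilton -> Tauranga -> Wellington -> Dunedin -> Napier -> Rotorua: max(17, 19, 18, 5, 14) = 19
Hamilton -> Wellington -> Dunedin -> Napier -> Rotorua: max(12, 18, 5, 14) = 18
Hamilton -> Tauranga -> Wellington -> Nelson -> Christchurch -> Rotorua: max(17, 19, 12, 9, 16) = 19
Hamilton -> Wellington -> Tauranga -> Rotorua: max(12, 19, 6) = 19
Hamilton -> Tauranga -> Rotorua: max(17, 6) = 17
Hamilton -> Wellington -> Nelson -> Christchurch -> Rotorua: max(12, 12, 9, 16) = 16
Smallest bottleneck: 16%.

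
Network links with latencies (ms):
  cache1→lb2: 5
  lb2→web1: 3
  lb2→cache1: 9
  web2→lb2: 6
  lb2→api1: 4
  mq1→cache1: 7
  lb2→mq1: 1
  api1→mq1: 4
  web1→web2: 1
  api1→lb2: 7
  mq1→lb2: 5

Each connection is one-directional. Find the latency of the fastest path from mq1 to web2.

Routes from mq1 to web2:
mq1 → lb2 → web1 → web2: 5 + 3 + 1 = 9
mq1 → cache1 → lb2 → web1 → web2: 7 + 5 + 3 + 1 = 16
The minimum is 9 ms.

9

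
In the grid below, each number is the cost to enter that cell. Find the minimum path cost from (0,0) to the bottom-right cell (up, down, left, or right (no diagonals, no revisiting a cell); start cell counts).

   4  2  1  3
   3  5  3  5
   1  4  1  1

Take r0c0→r0c1→r0c2→r1c2→r2c2→r2c3 for a total of 4 + 2 + 1 + 3 + 1 + 1 = 12.

12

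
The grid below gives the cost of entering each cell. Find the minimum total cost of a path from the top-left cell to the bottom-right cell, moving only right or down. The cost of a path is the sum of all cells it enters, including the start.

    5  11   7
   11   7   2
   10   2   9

Take r0c0 → r0c1 → r0c2 → r1c2 → r2c2 for a total of 5 + 11 + 7 + 2 + 9 = 34.

34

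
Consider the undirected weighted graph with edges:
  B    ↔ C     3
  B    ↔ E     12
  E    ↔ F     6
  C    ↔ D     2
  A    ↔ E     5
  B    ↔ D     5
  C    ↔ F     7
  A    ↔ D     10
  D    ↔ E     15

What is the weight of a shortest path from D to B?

5

Some routes from D to B:
D -> E -> B: 15 + 12 = 27
D -> A -> E -> B: 10 + 5 + 12 = 27
D -> E -> F -> C -> B: 15 + 6 + 7 + 3 = 31
D -> B: 5
D -> C -> B: 2 + 3 = 5
D -> C -> F -> E -> B: 2 + 7 + 6 + 12 = 27
The minimum is 5.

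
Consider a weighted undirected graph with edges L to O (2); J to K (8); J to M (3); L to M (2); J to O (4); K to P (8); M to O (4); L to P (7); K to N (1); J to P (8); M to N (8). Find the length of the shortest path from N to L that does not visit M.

15

Paths from N to L avoiding M:
N → K → J → P → L: 1 + 8 + 8 + 7 = 24
N → K → J → O → L: 1 + 8 + 4 + 2 = 15
N → K → P → J → O → L: 1 + 8 + 8 + 4 + 2 = 23
N → K → P → L: 1 + 8 + 7 = 16
Shortest: 15.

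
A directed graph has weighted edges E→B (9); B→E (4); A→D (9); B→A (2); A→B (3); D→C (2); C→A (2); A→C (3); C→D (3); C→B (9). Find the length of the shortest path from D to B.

7

Paths from D to B:
D - C - A - B: 2 + 2 + 3 = 7
D - C - B: 2 + 9 = 11
The minimum is 7.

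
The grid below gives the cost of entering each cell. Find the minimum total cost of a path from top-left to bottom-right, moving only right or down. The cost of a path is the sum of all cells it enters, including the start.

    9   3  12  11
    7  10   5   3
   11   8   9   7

37

Cheapest: r0c0→r0c1→r1c1→r1c2→r1c3→r2c3
  9 + 3 + 10 + 5 + 3 + 7 = 37
For comparison, the top-then-right route costs 45.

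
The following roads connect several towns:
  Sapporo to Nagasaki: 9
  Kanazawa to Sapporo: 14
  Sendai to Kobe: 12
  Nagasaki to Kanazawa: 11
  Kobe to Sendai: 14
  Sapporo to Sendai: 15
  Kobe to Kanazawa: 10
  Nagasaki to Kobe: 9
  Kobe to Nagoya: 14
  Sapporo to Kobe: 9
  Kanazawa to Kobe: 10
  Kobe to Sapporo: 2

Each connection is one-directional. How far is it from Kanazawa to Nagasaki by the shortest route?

Paths from Kanazawa to Nagasaki:
Kanazawa → Sapporo → Nagasaki: 14 + 9 = 23
Kanazawa → Kobe → Sapporo → Nagasaki: 10 + 2 + 9 = 21
Best route has total 21.

21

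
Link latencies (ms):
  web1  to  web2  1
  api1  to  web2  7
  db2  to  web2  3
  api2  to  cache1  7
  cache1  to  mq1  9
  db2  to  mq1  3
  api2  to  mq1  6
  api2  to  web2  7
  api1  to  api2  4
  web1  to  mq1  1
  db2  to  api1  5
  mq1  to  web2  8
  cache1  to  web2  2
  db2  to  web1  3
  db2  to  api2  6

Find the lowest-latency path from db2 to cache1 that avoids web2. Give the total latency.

12

Checking several routes:
db2-mq1-api2-cache1: 3 + 6 + 7 = 16
db2-api2-cache1: 6 + 7 = 13
db2-mq1-cache1: 3 + 9 = 12
db2-web1-mq1-cache1: 3 + 1 + 9 = 13
The minimum is 12 ms.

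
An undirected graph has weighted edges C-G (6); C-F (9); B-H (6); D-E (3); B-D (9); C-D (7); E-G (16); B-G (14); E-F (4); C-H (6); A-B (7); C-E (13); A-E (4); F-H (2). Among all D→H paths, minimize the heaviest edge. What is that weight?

4

Comparing a few candidate routes:
D-E-F-C-H: max(3, 4, 9, 6) = 9
D-E-F-H: max(3, 4, 2) = 4
D-B-A-E-F-C-H: max(9, 7, 4, 4, 9, 6) = 9
D-B-A-E-F-H: max(9, 7, 4, 4, 2) = 9
D-C-H: max(7, 6) = 7
D-E-A-B-H: max(3, 4, 7, 6) = 7
Best route has worst link 4.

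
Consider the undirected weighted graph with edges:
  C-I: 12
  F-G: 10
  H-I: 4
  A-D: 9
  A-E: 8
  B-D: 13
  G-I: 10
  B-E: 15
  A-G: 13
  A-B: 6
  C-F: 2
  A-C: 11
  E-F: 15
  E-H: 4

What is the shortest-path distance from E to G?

18

Checking several routes:
E-F-G: 15 + 10 = 25
E-A-C-F-G: 8 + 11 + 2 + 10 = 31
E-H-I-C-F-G: 4 + 4 + 12 + 2 + 10 = 32
E-A-G: 8 + 13 = 21
E-H-I-G: 4 + 4 + 10 = 18
Best route has total 18.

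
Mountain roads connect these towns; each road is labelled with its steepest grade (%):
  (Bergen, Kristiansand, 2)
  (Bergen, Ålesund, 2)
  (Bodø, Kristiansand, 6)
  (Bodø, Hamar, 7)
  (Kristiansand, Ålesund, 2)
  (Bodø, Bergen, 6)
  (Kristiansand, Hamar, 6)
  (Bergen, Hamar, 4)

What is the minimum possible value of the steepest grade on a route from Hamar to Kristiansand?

4

Checking several routes:
Hamar → Bodø → Bergen → Ålesund → Kristiansand: max(7, 6, 2, 2) = 7
Hamar → Bodø → Bergen → Kristiansand: max(7, 6, 2) = 7
Hamar → Bergen → Ålesund → Kristiansand: max(4, 2, 2) = 4
Hamar → Bergen → Bodø → Kristiansand: max(4, 6, 6) = 6
Hamar → Kristiansand: max(6) = 6
Hamar → Bergen → Kristiansand: max(4, 2) = 4
Smallest bottleneck: 4%.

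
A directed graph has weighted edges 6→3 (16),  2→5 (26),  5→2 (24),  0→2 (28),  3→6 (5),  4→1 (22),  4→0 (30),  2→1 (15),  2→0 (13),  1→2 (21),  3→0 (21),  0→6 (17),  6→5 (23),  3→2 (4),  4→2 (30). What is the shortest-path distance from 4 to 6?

Routes from 4 to 6:
4 → 1 → 2 → 0 → 6: 22 + 21 + 13 + 17 = 73
4 → 0 → 6: 30 + 17 = 47
4 → 2 → 0 → 6: 30 + 13 + 17 = 60
The minimum is 47.

47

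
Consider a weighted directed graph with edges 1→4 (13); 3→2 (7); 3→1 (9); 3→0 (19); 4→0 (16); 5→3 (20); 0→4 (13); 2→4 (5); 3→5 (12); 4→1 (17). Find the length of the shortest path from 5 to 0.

39

Paths from 5 to 0:
5→3→1→4→0: 20 + 9 + 13 + 16 = 58
5→3→2→4→0: 20 + 7 + 5 + 16 = 48
5→3→0: 20 + 19 = 39
Best route has total 39.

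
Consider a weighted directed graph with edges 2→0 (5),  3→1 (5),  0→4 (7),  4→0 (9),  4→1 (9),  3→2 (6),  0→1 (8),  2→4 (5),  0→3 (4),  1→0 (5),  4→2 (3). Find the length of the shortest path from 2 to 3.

Routes from 2 to 3:
2→0→3: 5 + 4 = 9
2→4→1→0→3: 5 + 9 + 5 + 4 = 23
2→4→0→3: 5 + 9 + 4 = 18
The minimum is 9.

9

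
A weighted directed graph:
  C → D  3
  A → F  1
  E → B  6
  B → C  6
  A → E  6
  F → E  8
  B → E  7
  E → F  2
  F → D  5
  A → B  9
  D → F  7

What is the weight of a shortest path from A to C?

Routes from A to C:
A-B-C: 9 + 6 = 15
A-E-B-C: 6 + 6 + 6 = 18
A-F-E-B-C: 1 + 8 + 6 + 6 = 21
Best route has total 15.

15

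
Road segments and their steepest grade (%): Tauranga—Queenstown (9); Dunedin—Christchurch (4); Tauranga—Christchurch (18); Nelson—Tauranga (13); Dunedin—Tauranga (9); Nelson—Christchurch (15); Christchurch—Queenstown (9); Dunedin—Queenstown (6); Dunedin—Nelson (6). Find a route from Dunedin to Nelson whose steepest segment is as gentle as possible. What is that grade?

Some routes from Dunedin to Nelson:
Dunedin -> Christchurch -> Queenstown -> Tauranga -> Nelson: max(4, 9, 9, 13) = 13
Dunedin -> Queenstown -> Tauranga -> Nelson: max(6, 9, 13) = 13
Dunedin -> Christchurch -> Nelson: max(4, 15) = 15
Dunedin -> Nelson: max(6) = 6
Dunedin -> Tauranga -> Nelson: max(9, 13) = 13
The minimum achievable maximum is 6%.

6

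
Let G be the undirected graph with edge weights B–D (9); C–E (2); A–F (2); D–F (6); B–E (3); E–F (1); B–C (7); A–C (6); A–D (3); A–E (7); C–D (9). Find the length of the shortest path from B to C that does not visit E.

7

Routes from B to C avoiding E:
B -> D -> F -> A -> C: 9 + 6 + 2 + 6 = 23
B -> D -> A -> C: 9 + 3 + 6 = 18
B -> C: 7
B -> D -> C: 9 + 9 = 18
Best route has total 7.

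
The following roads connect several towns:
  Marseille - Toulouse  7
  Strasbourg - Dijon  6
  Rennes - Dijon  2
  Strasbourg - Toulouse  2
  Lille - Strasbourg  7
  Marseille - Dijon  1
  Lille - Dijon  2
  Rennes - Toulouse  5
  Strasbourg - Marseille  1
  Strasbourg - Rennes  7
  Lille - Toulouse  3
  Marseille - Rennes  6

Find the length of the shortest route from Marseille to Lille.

Comparing a few candidate routes:
Marseille - Strasbourg - Toulouse - Lille: 1 + 2 + 3 = 6
Marseille - Strasbourg - Dijon - Lille: 1 + 6 + 2 = 9
Marseille - Dijon - Lille: 1 + 2 = 3
Marseille - Rennes - Dijon - Lille: 6 + 2 + 2 = 10
Marseille - Toulouse - Lille: 7 + 3 = 10
Marseille - Strasbourg - Lille: 1 + 7 = 8
The minimum is 3.

3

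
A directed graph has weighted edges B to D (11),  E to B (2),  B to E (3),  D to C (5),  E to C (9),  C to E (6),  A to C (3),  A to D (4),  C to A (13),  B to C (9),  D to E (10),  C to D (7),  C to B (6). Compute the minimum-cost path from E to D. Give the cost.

13

Comparing a few candidate routes:
E→B→C→D: 2 + 9 + 7 = 18
E→B→D: 2 + 11 = 13
E→C→D: 9 + 7 = 16
The minimum is 13.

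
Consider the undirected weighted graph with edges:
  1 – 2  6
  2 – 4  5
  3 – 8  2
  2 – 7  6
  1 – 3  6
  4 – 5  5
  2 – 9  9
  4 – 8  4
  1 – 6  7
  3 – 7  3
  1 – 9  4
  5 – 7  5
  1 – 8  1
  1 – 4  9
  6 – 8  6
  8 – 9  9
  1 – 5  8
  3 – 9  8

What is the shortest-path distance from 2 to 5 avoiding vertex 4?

Comparing a few candidate routes:
2→9→1→5: 9 + 4 + 8 = 21
2→1→5: 6 + 8 = 14
2→1→3→7→5: 6 + 6 + 3 + 5 = 20
2→7→5: 6 + 5 = 11
2→1→8→3→7→5: 6 + 1 + 2 + 3 + 5 = 17
2→7→3→8→1→5: 6 + 3 + 2 + 1 + 8 = 20
Best route has total 11.

11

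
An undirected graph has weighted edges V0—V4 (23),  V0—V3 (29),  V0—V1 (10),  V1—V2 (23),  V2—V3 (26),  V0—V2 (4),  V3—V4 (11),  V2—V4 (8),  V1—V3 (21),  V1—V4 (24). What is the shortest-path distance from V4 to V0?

Comparing a few candidate routes:
V4 - V0: 23
V4 - V2 - V0: 8 + 4 = 12
V4 - V3 - V0: 11 + 29 = 40
V4 - V1 - V0: 24 + 10 = 34
The minimum is 12.

12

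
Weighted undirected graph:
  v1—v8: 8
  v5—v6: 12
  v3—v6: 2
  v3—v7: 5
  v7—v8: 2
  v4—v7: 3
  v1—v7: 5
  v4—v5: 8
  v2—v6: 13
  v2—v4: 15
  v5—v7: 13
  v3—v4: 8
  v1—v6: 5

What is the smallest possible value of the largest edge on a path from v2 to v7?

Comparing a few candidate routes:
v2 → v6 → v5 → v4 → v3 → v7: max(13, 12, 8, 8, 5) = 13
v2 → v6 → v3 → v7: max(13, 2, 5) = 13
v2 → v6 → v3 → v4 → v7: max(13, 2, 8, 3) = 13
v2 → v6 → v5 → v7: max(13, 12, 13) = 13
v2 → v6 → v3 → v4 → v5 → v7: max(13, 2, 8, 8, 13) = 13
v2 → v6 → v5 → v4 → v7: max(13, 12, 8, 3) = 13
Smallest bottleneck: 13.

13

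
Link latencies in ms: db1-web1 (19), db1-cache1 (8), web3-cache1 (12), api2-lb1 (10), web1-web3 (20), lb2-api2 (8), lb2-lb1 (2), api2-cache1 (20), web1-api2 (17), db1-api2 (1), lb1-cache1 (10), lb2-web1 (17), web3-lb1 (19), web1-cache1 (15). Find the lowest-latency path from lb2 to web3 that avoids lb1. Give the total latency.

29

A few of the lb2→web3 routes:
lb2→api2→db1→cache1→web3: 8 + 1 + 8 + 12 = 29
lb2→api2→cache1→web3: 8 + 20 + 12 = 40
lb2→web1→cache1→web3: 17 + 15 + 12 = 44
lb2→web1→web3: 17 + 20 = 37
Best route has total 29 ms.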